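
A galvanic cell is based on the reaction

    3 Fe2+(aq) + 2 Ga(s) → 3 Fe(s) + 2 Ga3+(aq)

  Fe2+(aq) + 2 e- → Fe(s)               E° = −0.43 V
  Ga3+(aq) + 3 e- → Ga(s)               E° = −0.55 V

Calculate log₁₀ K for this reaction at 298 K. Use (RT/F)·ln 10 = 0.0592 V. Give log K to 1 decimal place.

log K = 12.2

The Fe²⁺/Fe couple is reduced (cathode); E°cell = −0.43 − (−0.55) = +0.12 V with n = 6.
At equilibrium E = 0, so log K = nE°cell / 0.0592 = (6)(+0.12) / 0.0592 = 12.2.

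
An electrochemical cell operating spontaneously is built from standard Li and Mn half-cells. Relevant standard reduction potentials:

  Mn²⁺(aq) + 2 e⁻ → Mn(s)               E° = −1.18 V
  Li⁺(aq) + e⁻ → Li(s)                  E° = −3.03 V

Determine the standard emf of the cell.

Of the two couples in this cell, the one with the more positive reduction potential is reduced at the cathode: here that is Mn²⁺/Mn (−1.18 V); Li⁺/Li (−3.03 V) is the anode.
E°cell = E°(cathode) − E°(anode) = −1.18 − (−3.03) = +1.85 V.

+1.85 V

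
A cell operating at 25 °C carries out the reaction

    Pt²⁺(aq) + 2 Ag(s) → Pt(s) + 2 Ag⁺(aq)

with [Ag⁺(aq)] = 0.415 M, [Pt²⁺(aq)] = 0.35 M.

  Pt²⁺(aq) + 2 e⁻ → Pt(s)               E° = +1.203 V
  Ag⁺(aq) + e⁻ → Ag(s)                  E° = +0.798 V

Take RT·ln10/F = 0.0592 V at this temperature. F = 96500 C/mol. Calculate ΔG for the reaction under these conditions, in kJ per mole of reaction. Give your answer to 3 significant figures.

E°cell = +1.203 − (+0.798) = +0.405 V; the balanced reaction transfers n = 2 electrons.
Q = [Ag⁺(aq)]^2 / [Pt²⁺(aq)] = 0.492, so log Q = −0.308 and E = +0.405 − (0.0592/2)(−0.308) = +0.4141 V.
ΔG = −nFE = −(2)(96500)(+0.4141) J/mol = −79.9 kJ/mol.

−79.9 kJ/mol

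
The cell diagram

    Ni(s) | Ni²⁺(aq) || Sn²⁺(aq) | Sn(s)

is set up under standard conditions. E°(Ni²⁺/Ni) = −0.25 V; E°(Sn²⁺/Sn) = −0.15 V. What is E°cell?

By convention the left-hand electrode in cell notation is the anode (oxidation) and the right-hand electrode is the cathode (reduction).
E°cell = E°(right) − E°(left) = −0.15 − (−0.25) = +0.10 V.

+0.10 V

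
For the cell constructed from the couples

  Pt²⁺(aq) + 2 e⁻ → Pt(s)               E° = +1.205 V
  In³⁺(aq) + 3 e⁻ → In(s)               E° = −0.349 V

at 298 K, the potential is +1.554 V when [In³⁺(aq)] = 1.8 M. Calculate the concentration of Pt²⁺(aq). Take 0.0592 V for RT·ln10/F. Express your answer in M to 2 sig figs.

The Pt²⁺/Pt couple has the larger reduction potential, so it is the cathode: E°cell = +1.205 − (−0.349) = +1.554 V and n = 6.
Rearranging E = E° − (0.0592/n)·log Q gives log Q = 6(+1.554 − (+1.554))/0.0592 = 0.000.
Balancing electrons gives 3 Pt²⁺(aq) + 2 In(s) → 3 Pt(s) + 2 In³⁺(aq); thus Q = [In³⁺(aq)]^2 / [Pt²⁺(aq)]^3.
Isolating [Pt²⁺(aq)] in Q = 10^{0.000} yields log [Pt²⁺(aq)] = 0.170, i.e. 1.5 M.

1.5 M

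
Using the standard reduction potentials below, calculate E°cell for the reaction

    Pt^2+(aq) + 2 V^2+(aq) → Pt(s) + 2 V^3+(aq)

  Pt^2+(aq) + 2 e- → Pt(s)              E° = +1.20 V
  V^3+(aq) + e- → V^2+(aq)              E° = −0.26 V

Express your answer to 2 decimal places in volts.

+1.46 V

In the reaction as written, Pt^2+(aq) is reduced (cathode) and V^3+(aq) is produced by oxidation at the anode.
E°cell = E°(cathode) − E°(anode) = +1.20 − (−0.26) = +1.46 V.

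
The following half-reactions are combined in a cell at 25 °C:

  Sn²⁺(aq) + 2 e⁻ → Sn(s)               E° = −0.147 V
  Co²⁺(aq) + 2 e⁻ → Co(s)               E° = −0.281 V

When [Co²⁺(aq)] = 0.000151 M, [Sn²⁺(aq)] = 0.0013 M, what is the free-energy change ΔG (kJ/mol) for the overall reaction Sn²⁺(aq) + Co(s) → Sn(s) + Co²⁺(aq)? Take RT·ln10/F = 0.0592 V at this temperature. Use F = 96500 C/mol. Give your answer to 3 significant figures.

E°cell = −0.147 − (−0.281) = +0.134 V; the balanced reaction transfers n = 2 electrons.
The reaction quotient is [Co²⁺(aq)] / [Sn²⁺(aq)] = 0.116; by Nernst, E = +0.134 − (0.0592/2)(−0.935) = +0.1617 V.
ΔG = −nFE = −(2)(96500)(+0.1617) J/mol = −31.2 kJ/mol.

−31.2 kJ/mol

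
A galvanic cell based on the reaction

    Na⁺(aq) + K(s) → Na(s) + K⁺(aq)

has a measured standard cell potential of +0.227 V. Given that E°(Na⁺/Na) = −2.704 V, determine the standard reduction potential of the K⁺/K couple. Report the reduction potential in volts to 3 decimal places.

In the reaction as written the Na⁺/Na couple is reduced (cathode) and K⁺/K is oxidized (anode), so E°cell = E°(Na⁺/Na) − E°(K⁺/K).
E°(K⁺/K) = E°(cathode) − E°cell = −2.704 − (+0.227) = −2.931 V.

−2.931 V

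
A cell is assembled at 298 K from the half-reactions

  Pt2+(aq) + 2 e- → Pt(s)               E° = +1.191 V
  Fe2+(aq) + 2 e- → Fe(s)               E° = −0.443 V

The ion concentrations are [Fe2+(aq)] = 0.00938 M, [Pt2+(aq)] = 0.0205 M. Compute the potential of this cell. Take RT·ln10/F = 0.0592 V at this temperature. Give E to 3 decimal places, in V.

Since E°(Pt²⁺/Pt) > E°(Fe²⁺/Fe), Pt²⁺/Pt serves as the cathode.
E°cell = +1.191 − (−0.443) = +1.634 V, with n = 2 electrons transferred.
For the overall reaction Pt2+(aq) + Fe(s) → Pt(s) + Fe2+(aq), Q = [Fe2+(aq)] / [Pt2+(aq)] = 0.458, giving log Q = −0.340.
By the Nernst equation, E = +1.634 − (0.0592/2)·(−0.340) = +1.644 V.

+1.644 V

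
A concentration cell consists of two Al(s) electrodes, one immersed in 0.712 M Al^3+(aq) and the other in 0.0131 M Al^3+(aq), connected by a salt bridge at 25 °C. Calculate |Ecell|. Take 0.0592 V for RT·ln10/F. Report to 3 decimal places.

For a concentration cell E°cell = 0, since both electrodes use the same couple.
The compartment with the higher Al^3+(aq) concentration (0.712 M) acts as the cathode; ions are reduced there and produced at the dilute (0.0131 M) anode.
With n = 3, Ecell = −(0.0592/3)·log([dilute]/[conc]) = −(0.0592/3)·log(0.0131/0.712) = +0.034 V.

0.034 V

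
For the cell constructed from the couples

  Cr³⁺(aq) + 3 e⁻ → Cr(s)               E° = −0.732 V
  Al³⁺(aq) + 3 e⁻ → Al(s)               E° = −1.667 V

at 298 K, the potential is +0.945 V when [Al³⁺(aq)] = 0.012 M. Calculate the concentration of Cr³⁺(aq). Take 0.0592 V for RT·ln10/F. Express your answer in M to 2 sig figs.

The Cr³⁺/Cr couple has the larger reduction potential, so it is the cathode: E°cell = −0.732 − (−1.667) = +0.935 V and n = 3.
Since E = E° − (0.0592/n)·log Q, log Q = n(E° − E)/0.0592 = −0.507.
For Cr³⁺(aq) + Al(s) → Cr(s) + Al³⁺(aq), the reaction quotient is Q = [Al³⁺(aq)] / [Cr³⁺(aq)].
Substituting the known concentrations and solving, log [Cr³⁺(aq)] = −1.414 and [Cr³⁺(aq)] = 0.039 M.

0.039 M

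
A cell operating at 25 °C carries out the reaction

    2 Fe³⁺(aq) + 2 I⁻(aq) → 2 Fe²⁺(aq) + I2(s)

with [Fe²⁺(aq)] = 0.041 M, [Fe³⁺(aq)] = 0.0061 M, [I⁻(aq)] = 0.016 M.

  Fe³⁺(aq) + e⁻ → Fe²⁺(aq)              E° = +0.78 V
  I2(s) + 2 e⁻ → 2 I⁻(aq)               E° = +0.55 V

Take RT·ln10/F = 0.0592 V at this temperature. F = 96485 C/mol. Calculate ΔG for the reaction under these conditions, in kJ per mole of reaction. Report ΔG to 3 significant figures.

−14.4 kJ/mol

E°cell = +0.78 − (+0.55) = +0.23 V; the balanced reaction transfers n = 2 electrons.
Here Q = [Fe²⁺(aq)]^2 / ([Fe³⁺(aq)]^2·[I⁻(aq)]^2) = 1.76×10^5 (log Q = 5.247), giving E = +0.23 − (0.0592/2)·(5.247) = +0.0747 V.
ΔG = −nFE = −(2)(96485)(+0.0747) J/mol = −14.4 kJ/mol.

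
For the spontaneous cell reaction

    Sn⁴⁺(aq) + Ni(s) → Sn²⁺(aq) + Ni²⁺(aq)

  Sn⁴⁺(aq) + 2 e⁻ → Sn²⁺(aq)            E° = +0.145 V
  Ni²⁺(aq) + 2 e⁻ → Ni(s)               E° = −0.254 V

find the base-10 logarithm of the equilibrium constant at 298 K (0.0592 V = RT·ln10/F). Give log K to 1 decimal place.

The Sn⁴⁺/Sn²⁺ couple is reduced (cathode); E°cell = +0.145 − (−0.254) = +0.399 V with n = 2.
At equilibrium E = 0, so log K = nE°cell / 0.0592 = (2)(+0.399) / 0.0592 = 13.5.

log K = 13.5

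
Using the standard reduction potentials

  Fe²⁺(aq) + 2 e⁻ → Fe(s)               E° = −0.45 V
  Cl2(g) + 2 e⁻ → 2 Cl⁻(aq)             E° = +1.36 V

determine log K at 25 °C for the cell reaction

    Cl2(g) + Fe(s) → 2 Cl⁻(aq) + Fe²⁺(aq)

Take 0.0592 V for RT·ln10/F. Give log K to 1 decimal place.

The Cl₂/Cl⁻ couple is reduced (cathode); E°cell = +1.36 − (−0.45) = +1.81 V with n = 2.
At equilibrium E = 0, so log K = nE°cell / 0.0592 = (2)(+1.81) / 0.0592 = 61.1.

log K = 61.1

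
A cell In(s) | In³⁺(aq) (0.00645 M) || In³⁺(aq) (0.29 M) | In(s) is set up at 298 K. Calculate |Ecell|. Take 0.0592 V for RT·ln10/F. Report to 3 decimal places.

0.033 V

For a concentration cell E°cell = 0, since both electrodes use the same couple.
The compartment with the higher In³⁺(aq) concentration (0.29 M) acts as the cathode; ions are reduced there and produced at the dilute (0.00645 M) anode.
With n = 3, Ecell = −(0.0592/3)·log([dilute]/[conc]) = −(0.0592/3)·log(0.00645/0.29) = +0.033 V.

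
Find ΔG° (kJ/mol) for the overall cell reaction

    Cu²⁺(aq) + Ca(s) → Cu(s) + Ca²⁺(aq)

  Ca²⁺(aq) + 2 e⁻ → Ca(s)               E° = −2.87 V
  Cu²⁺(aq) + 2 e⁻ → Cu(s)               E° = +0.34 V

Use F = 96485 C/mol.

−619 kJ/mol

In the reaction as written Cu²⁺(aq) is reduced, so the Cu²⁺/Cu couple is the cathode and Ca²⁺/Ca is the anode.
E°cell = +0.34 − (−2.87) = +3.21 V; balancing electrons gives n = 2.
ΔG° = −nFE°cell = −(2)(96485)(+3.21) J/mol = −619 kJ/mol.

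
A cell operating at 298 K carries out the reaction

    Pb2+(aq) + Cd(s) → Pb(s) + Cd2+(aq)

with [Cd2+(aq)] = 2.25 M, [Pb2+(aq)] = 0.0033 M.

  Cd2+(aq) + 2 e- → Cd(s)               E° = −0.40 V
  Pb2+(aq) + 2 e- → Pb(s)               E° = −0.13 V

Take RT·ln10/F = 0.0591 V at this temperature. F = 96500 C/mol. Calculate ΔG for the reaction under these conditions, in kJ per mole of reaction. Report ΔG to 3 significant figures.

E°cell = −0.13 − (−0.40) = +0.27 V; the balanced reaction transfers n = 2 electrons.
The reaction quotient is [Cd2+(aq)] / [Pb2+(aq)] = 682; by Nernst, E = +0.27 − (0.0591/2)(2.834) = +0.1863 V.
ΔG = −nFE = −(2)(96500)(+0.1863) J/mol = −36.0 kJ/mol.

−36.0 kJ/mol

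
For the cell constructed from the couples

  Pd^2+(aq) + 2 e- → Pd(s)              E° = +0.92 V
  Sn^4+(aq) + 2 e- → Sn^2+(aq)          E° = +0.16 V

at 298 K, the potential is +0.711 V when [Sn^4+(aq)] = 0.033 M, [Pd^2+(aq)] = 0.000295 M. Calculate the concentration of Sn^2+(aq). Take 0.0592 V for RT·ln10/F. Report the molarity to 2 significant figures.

The Pd²⁺/Pd couple has the larger reduction potential, so it is the cathode: E°cell = +0.92 − (+0.16) = +0.76 V and n = 2.
Rearranging E = E° − (0.0592/n)·log Q gives log Q = 2(+0.76 − (+0.711))/0.0592 = 1.655.
Balancing electrons gives Pd^2+(aq) + Sn^2+(aq) → Pd(s) + Sn^4+(aq); thus Q = [Sn^4+(aq)] / ([Pd^2+(aq)]·[Sn^2+(aq)]).
Isolating [Sn^2+(aq)] in Q = 10^{1.655} yields log [Sn^2+(aq)] = 0.394, i.e. 2.5 M.

2.5 M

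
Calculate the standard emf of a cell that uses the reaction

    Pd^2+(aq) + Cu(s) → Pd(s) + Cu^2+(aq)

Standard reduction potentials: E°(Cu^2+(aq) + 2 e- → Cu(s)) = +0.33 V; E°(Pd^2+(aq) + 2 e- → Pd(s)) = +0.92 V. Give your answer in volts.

+0.59 V

In the reaction as written, Pd^2+(aq) is reduced (cathode) and Cu^2+(aq) is produced by oxidation at the anode.
E°cell = E°(cathode) − E°(anode) = +0.92 − (+0.33) = +0.59 V.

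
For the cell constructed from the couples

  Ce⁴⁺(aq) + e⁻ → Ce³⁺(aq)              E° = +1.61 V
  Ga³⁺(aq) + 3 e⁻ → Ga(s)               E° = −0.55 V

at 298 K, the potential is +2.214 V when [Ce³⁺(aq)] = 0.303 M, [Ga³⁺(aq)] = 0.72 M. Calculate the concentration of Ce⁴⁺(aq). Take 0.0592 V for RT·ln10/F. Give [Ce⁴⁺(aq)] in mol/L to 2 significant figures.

2.2 M

Ce⁴⁺/Ce³⁺ is the cathode (higher E°); E°cell = +1.61 − (−0.55) = +2.16 V with n = 3.
From the Nernst equation, log Q = n(E° − E)/0.0592 = 3·(+2.16 − (+2.214))/0.0592 = −2.736.
The balanced reaction is 3 Ce⁴⁺(aq) + Ga(s) → 3 Ce³⁺(aq) + Ga³⁺(aq), so Q = ([Ce³⁺(aq)]^3·[Ga³⁺(aq)]) / [Ce⁴⁺(aq)]^3.
Solving for the unknown gives log [Ce⁴⁺(aq)] = 0.346, so [Ce⁴⁺(aq)] ≈ 2.2 M.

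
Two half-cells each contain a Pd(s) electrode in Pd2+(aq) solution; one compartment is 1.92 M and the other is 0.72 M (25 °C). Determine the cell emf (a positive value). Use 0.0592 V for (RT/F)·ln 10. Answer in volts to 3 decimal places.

0.013 V

For a concentration cell E°cell = 0, since both electrodes use the same couple.
The compartment with the higher Pd2+(aq) concentration (1.92 M) acts as the cathode; ions are reduced there and produced at the dilute (0.72 M) anode.
With n = 2, Ecell = −(0.0592/2)·log([dilute]/[conc]) = −(0.0592/2)·log(0.72/1.92) = +0.013 V.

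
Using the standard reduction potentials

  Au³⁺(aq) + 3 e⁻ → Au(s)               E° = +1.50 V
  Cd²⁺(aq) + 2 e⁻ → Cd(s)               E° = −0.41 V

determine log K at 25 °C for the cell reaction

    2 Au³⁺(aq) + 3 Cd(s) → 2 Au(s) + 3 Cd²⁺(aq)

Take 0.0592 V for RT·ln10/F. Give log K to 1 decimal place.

The Au³⁺/Au couple is reduced (cathode); E°cell = +1.50 − (−0.41) = +1.91 V with n = 6.
At equilibrium E = 0, so log K = nE°cell / 0.0592 = (6)(+1.91) / 0.0592 = 193.6.

log K = 193.6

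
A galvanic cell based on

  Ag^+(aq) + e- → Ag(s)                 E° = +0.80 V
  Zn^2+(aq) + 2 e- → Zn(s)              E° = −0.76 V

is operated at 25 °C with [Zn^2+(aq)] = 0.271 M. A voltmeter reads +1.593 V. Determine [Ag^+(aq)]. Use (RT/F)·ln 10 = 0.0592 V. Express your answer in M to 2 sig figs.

With Ag⁺/Ag at the cathode and Zn²⁺/Zn at the anode, E°cell = +0.80 − (−0.76) = +1.56 V (n = 2).
Since E = E° − (0.0592/n)·log Q, log Q = n(E° − E)/0.0592 = −1.115.
For 2 Ag^+(aq) + Zn(s) → 2 Ag(s) + Zn^2+(aq), the reaction quotient is Q = [Zn^2+(aq)] / [Ag^+(aq)]^2.
Isolating [Ag^+(aq)] in Q = 10^{−1.115} yields log [Ag^+(aq)] = 0.274, i.e. 1.9 M.

1.9 M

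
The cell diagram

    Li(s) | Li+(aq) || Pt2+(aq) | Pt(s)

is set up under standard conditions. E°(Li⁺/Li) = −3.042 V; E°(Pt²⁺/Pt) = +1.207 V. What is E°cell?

By convention the left-hand electrode in cell notation is the anode (oxidation) and the right-hand electrode is the cathode (reduction).
E°cell = E°(right) − E°(left) = +1.207 − (−3.042) = +4.249 V.

+4.249 V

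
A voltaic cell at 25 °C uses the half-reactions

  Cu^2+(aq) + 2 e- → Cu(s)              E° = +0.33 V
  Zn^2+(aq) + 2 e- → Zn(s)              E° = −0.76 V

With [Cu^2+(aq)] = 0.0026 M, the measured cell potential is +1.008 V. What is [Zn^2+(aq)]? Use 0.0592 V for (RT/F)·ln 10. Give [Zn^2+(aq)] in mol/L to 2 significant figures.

1.5 M

With Cu²⁺/Cu at the cathode and Zn²⁺/Zn at the anode, E°cell = +0.33 − (−0.76) = +1.09 V (n = 2).
From the Nernst equation, log Q = n(E° − E)/0.0592 = 2·(+1.09 − (+1.008))/0.0592 = 2.770.
The balanced reaction is Cu^2+(aq) + Zn(s) → Cu(s) + Zn^2+(aq), so Q = [Zn^2+(aq)] / [Cu^2+(aq)].
Solving for the unknown gives log [Zn^2+(aq)] = 0.185, so [Zn^2+(aq)] ≈ 1.5 M.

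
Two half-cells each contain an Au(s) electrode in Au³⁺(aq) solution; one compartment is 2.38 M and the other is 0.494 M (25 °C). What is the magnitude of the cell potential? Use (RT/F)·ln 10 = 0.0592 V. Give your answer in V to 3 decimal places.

For a concentration cell E°cell = 0, since both electrodes use the same couple.
The compartment with the higher Au³⁺(aq) concentration (2.38 M) acts as the cathode; ions are reduced there and produced at the dilute (0.494 M) anode.
With n = 3, Ecell = −(0.0592/3)·log([dilute]/[conc]) = −(0.0592/3)·log(0.494/2.38) = +0.013 V.

0.013 V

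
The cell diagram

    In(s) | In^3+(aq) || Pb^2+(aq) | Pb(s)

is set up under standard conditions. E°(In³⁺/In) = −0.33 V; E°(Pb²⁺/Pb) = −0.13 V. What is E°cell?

By convention the left-hand electrode in cell notation is the anode (oxidation) and the right-hand electrode is the cathode (reduction).
E°cell = E°(right) − E°(left) = −0.13 − (−0.33) = +0.20 V.

+0.20 V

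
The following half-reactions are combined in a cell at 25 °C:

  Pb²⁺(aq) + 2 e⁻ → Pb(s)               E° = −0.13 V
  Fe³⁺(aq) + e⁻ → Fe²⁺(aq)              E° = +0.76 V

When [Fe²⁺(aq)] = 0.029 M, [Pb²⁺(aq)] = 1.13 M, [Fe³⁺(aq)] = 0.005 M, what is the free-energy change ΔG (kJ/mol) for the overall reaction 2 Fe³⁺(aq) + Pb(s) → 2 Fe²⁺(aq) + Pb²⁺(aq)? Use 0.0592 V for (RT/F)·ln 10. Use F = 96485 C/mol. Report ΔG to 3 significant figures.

−163 kJ/mol

E°cell = +0.76 − (−0.13) = +0.89 V; the balanced reaction transfers n = 2 electrons.
Here Q = ([Fe²⁺(aq)]^2·[Pb²⁺(aq)]) / [Fe³⁺(aq)]^2 = 38 (log Q = 1.580), giving E = +0.89 − (0.0592/2)·(1.580) = +0.8432 V.
Finally ΔG = −nFE = −(2)(96485 C/mol)(+0.8432 V) = −163 kJ/mol.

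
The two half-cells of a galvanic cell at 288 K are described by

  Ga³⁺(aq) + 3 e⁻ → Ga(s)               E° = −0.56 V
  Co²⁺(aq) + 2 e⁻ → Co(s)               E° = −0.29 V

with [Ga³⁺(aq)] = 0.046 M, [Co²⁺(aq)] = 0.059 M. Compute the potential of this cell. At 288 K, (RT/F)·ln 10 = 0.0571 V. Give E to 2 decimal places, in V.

Since E°(Co²⁺/Co) > E°(Ga³⁺/Ga), Co²⁺/Co serves as the cathode.
E°cell = E°cat − E°an = −0.29 − (−0.56) = +0.27 V; n = 6.
For the overall reaction 3 Co²⁺(aq) + 2 Ga(s) → 3 Co(s) + 2 Ga³⁺(aq), Q = [Ga³⁺(aq)]^2 / [Co²⁺(aq)]^3 = 10.3, giving log Q = 1.013.
By the Nernst equation, E = +0.27 − (0.0571/6)·(1.013) = +0.26 V.

+0.26 V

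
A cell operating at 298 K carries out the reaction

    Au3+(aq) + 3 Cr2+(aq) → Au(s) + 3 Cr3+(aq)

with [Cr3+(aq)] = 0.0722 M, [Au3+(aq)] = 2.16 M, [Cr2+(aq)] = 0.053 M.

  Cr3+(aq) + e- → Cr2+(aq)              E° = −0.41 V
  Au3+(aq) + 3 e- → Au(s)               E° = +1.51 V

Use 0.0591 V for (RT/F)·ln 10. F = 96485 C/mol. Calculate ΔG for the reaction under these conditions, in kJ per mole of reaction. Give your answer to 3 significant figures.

−555 kJ/mol

With Au³⁺/Au reduced at the cathode, E°cell = +1.51 − (−0.41) = +1.92 V and n = 3.
The reaction quotient is [Cr3+(aq)]^3 / ([Au3+(aq)]·[Cr2+(aq)]^3) = 1.17; by Nernst, E = +1.92 − (0.0591/3)(0.068) = +1.9187 V.
Then ΔG = −nFE = −3 × 96485 × +1.9187 J/mol = −555 kJ/mol.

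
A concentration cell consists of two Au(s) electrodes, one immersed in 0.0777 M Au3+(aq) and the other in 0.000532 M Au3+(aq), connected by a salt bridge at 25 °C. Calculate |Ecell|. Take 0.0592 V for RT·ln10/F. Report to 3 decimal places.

For a concentration cell E°cell = 0, since both electrodes use the same couple.
The compartment with the higher Au3+(aq) concentration (0.0777 M) acts as the cathode; ions are reduced there and produced at the dilute (0.000532 M) anode.
With n = 3, Ecell = −(0.0592/3)·log([dilute]/[conc]) = −(0.0592/3)·log(0.000532/0.0777) = +0.043 V.

0.043 V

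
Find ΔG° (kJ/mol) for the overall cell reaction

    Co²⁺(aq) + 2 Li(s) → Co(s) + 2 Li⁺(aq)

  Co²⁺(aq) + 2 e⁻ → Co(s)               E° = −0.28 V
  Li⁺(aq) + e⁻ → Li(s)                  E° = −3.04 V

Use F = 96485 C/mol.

In the reaction as written Co²⁺(aq) is reduced, so the Co²⁺/Co couple is the cathode and Li⁺/Li is the anode.
E°cell = −0.28 − (−3.04) = +2.76 V; balancing electrons gives n = 2.
ΔG° = −nFE°cell = −(2)(96485)(+2.76) J/mol = −533 kJ/mol.

−533 kJ/mol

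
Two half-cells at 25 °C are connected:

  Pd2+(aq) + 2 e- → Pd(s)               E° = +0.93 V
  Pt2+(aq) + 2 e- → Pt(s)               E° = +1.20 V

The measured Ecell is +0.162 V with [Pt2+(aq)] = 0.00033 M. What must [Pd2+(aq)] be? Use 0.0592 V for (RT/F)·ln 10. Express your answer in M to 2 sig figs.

1.5 M

With Pt²⁺/Pt at the cathode and Pd²⁺/Pd at the anode, E°cell = +1.20 − (+0.93) = +0.27 V (n = 2).
Since E = E° − (0.0592/n)·log Q, log Q = n(E° − E)/0.0592 = 3.649.
The balanced reaction is Pt2+(aq) + Pd(s) → Pt(s) + Pd2+(aq), so Q = [Pd2+(aq)] / [Pt2+(aq)].
Isolating [Pd2+(aq)] in Q = 10^{3.649} yields log [Pd2+(aq)] = 0.168, i.e. 1.5 M.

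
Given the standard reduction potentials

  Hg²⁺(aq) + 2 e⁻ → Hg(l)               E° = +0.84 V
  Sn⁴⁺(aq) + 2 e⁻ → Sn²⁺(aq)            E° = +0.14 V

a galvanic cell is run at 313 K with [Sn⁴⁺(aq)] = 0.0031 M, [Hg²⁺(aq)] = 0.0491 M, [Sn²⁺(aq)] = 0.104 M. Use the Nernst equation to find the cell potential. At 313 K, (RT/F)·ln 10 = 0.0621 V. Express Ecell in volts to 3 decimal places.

+0.707 V

Hg²⁺/Hg is reduced (cathode, E° = +0.84 V) and Sn⁴⁺/Sn²⁺ is oxidized (anode).
The standard potential is +0.84 − (+0.14) = +0.70 V and the balanced reaction transfers n = 2 electrons.
Balancing gives Hg²⁺(aq) + Sn²⁺(aq) → Hg(l) + Sn⁴⁺(aq); hence Q = [Sn⁴⁺(aq)] / ([Hg²⁺(aq)]·[Sn²⁺(aq)]) = 0.607 (log Q = −0.217).
Applying E = E° − (RT ln10/nF)·log Q gives +0.70 − (0.0621/2)(−0.217) = +0.707 V.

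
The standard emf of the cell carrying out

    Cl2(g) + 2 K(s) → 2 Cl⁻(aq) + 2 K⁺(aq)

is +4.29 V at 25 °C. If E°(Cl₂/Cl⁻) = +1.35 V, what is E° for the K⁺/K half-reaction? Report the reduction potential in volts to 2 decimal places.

−2.94 V

In the reaction as written the Cl₂/Cl⁻ couple is reduced (cathode) and K⁺/K is oxidized (anode), so E°cell = E°(Cl₂/Cl⁻) − E°(K⁺/K).
E°(K⁺/K) = E°(cathode) − E°cell = +1.35 − (+4.29) = −2.94 V.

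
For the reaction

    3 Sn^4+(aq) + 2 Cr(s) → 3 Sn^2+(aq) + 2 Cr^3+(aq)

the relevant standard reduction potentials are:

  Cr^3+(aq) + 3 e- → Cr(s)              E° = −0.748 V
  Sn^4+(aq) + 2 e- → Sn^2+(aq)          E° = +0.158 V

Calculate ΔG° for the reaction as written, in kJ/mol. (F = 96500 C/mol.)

In the reaction as written Sn^4+(aq) is reduced, so the Sn⁴⁺/Sn²⁺ couple is the cathode and Cr³⁺/Cr is the anode.
E°cell = +0.158 − (−0.748) = +0.906 V; balancing electrons gives n = 6.
ΔG° = −nFE°cell = −(6)(96500)(+0.906) J/mol = −525 kJ/mol.

−525 kJ/mol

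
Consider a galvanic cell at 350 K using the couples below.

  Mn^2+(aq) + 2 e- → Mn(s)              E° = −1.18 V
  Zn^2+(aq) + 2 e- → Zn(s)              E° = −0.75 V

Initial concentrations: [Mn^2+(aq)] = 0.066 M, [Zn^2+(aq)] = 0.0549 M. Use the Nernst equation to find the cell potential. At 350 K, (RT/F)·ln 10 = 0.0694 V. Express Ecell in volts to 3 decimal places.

Since E°(Zn²⁺/Zn) > E°(Mn²⁺/Mn), Zn²⁺/Zn serves as the cathode.
E°cell = E°cat − E°an = −0.75 − (−1.18) = +0.43 V; n = 2.
Balancing gives Zn^2+(aq) + Mn(s) → Zn(s) + Mn^2+(aq); hence Q = [Mn^2+(aq)] / [Zn^2+(aq)] = 1.2 (log Q = 0.080).
E = E° − (0.0694/n)·log Q = +0.43 − (0.0694/2)(0.080) = +0.427 V.

+0.427 V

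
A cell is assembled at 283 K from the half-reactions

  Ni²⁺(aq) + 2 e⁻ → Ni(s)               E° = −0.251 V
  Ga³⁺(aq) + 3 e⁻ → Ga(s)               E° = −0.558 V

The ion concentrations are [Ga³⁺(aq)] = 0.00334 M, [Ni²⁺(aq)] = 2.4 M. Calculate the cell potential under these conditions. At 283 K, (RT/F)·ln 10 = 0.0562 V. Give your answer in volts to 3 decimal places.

Ni²⁺/Ni is reduced (cathode, E° = −0.251 V) and Ga³⁺/Ga is oxidized (anode).
The standard potential is −0.251 − (−0.558) = +0.307 V and the balanced reaction transfers n = 6 electrons.
The balanced reaction is 3 Ni²⁺(aq) + 2 Ga(s) → 3 Ni(s) + 2 Ga³⁺(aq), so Q = [Ga³⁺(aq)]^2 / [Ni²⁺(aq)]^3 = 8.07×10^−7 and log Q = −6.093.
E = E° − (0.0562/n)·log Q = +0.307 − (0.0562/6)(−6.093) = +0.364 V.

+0.364 V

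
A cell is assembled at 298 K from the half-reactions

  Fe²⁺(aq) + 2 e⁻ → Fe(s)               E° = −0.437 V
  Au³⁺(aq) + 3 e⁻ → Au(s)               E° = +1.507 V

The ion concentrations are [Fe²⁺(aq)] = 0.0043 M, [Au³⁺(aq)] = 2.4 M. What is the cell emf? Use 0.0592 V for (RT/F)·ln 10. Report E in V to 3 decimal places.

Since E°(Au³⁺/Au) > E°(Fe²⁺/Fe), Au³⁺/Au serves as the cathode.
E°cell = +1.507 − (−0.437) = +1.944 V, with n = 6 electrons transferred.
For the overall reaction 2 Au³⁺(aq) + 3 Fe(s) → 2 Au(s) + 3 Fe²⁺(aq), Q = [Fe²⁺(aq)]^3 / [Au³⁺(aq)]^2 = 1.38×10^−8, giving log Q = −7.860.
E = E° − (0.0592/n)·log Q = +1.944 − (0.0592/6)(−7.860) = +2.022 V.

+2.022 V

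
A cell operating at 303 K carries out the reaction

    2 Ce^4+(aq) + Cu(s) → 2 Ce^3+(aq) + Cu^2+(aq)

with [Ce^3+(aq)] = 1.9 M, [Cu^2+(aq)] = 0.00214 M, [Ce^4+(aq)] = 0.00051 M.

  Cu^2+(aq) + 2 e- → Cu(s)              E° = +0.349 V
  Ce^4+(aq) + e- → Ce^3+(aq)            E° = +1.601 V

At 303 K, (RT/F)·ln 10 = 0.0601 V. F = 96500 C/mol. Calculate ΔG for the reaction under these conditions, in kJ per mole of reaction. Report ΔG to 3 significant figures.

The standard cell potential is +1.601 − (+0.349) = +1.252 V, with n = 2 electrons in the balanced equation.
Here Q = ([Ce^3+(aq)]^2·[Cu^2+(aq)]) / [Ce^4+(aq)]^2 = 2.97×10^4 (log Q = 4.473), giving E = +1.252 − (0.0601/2)·(4.473) = +1.1176 V.
Finally ΔG = −nFE = −(2)(96500 C/mol)(+1.1176 V) = −216 kJ/mol.

−216 kJ/mol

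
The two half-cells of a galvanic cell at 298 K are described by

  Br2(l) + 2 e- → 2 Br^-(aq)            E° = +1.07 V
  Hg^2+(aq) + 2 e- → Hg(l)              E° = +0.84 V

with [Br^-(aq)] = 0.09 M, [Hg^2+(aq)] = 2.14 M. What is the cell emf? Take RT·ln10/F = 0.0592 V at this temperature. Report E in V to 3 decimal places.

Br₂/Br⁻ is reduced (cathode, E° = +1.07 V) and Hg²⁺/Hg is oxidized (anode).
E°cell = E°cat − E°an = +1.07 − (+0.84) = +0.23 V; n = 2.
Balancing gives Br2(l) + Hg(l) → 2 Br^-(aq) + Hg^2+(aq); hence Q = [Br^-(aq)]^2·[Hg^2+(aq)] = 0.0173 (log Q = −1.761).
E = E° − (0.0592/n)·log Q = +0.23 − (0.0592/2)(−1.761) = +0.282 V.

+0.282 V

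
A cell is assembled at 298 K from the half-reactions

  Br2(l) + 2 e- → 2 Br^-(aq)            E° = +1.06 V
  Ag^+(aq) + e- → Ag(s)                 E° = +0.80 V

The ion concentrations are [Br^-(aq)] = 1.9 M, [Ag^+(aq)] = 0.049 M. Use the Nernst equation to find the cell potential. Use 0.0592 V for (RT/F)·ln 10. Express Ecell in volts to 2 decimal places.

+0.32 V

Since E°(Br₂/Br⁻) > E°(Ag⁺/Ag), Br₂/Br⁻ serves as the cathode.
E°cell = +1.06 − (+0.80) = +0.26 V, with n = 2 electrons transferred.
The balanced reaction is Br2(l) + 2 Ag(s) → 2 Br^-(aq) + 2 Ag^+(aq), so Q = [Br^-(aq)]^2·[Ag^+(aq)]^2 = 0.00867 and log Q = −2.062.
Applying E = E° − (RT ln10/nF)·log Q gives +0.26 − (0.0592/2)(−2.062) = +0.32 V.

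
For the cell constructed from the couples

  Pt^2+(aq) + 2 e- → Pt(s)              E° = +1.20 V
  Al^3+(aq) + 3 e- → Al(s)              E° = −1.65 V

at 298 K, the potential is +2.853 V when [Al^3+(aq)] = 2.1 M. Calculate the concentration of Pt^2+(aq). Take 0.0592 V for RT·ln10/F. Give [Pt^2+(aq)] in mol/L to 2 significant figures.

2.1 M

The Pt²⁺/Pt couple has the larger reduction potential, so it is the cathode: E°cell = +1.20 − (−1.65) = +2.85 V and n = 6.
From the Nernst equation, log Q = n(E° − E)/0.0592 = 6·(+2.85 − (+2.853))/0.0592 = −0.304.
The balanced reaction is 3 Pt^2+(aq) + 2 Al(s) → 3 Pt(s) + 2 Al^3+(aq), so Q = [Al^3+(aq)]^2 / [Pt^2+(aq)]^3.
Isolating [Pt^2+(aq)] in Q = 10^{−0.304} yields log [Pt^2+(aq)] = 0.316, i.e. 2.1 M.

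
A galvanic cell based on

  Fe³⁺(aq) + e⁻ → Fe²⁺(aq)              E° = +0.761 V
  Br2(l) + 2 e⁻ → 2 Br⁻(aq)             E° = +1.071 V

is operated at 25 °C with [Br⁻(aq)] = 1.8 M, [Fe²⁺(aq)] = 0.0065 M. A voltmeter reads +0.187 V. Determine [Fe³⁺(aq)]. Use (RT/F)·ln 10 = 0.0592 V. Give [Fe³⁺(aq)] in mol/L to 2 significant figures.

With Br₂/Br⁻ at the cathode and Fe³⁺/Fe²⁺ at the anode, E°cell = +1.071 − (+0.761) = +0.310 V (n = 2).
Rearranging E = E° − (0.0592/n)·log Q gives log Q = 2(+0.310 − (+0.187))/0.0592 = 4.155.
For Br2(l) + 2 Fe²⁺(aq) → 2 Br⁻(aq) + 2 Fe³⁺(aq), the reaction quotient is Q = ([Br⁻(aq)]^2·[Fe³⁺(aq)]^2) / [Fe²⁺(aq)]^2.
Substituting the known concentrations and solving, log [Fe³⁺(aq)] = −0.365 and [Fe³⁺(aq)] = 0.43 M.

0.43 M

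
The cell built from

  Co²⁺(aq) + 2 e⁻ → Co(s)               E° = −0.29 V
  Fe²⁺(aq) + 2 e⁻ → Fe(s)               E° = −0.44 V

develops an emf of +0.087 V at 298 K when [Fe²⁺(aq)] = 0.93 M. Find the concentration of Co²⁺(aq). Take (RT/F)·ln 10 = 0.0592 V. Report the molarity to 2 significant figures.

With Co²⁺/Co at the cathode and Fe²⁺/Fe at the anode, E°cell = −0.29 − (−0.44) = +0.15 V (n = 2).
From the Nernst equation, log Q = n(E° − E)/0.0592 = 2·(+0.15 − (+0.087))/0.0592 = 2.128.
For Co²⁺(aq) + Fe(s) → Co(s) + Fe²⁺(aq), the reaction quotient is Q = [Fe²⁺(aq)] / [Co²⁺(aq)].
Isolating [Co²⁺(aq)] in Q = 10^{2.128} yields log [Co²⁺(aq)] = −2.160, i.e. 0.0069 M.

0.0069 M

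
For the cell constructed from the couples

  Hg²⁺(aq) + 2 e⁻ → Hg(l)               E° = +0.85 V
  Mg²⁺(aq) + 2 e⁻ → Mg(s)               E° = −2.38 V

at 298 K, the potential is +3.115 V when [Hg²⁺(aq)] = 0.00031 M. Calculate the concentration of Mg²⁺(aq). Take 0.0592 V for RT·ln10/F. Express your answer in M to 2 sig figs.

2.4 M

With Hg²⁺/Hg at the cathode and Mg²⁺/Mg at the anode, E°cell = +0.85 − (−2.38) = +3.23 V (n = 2).
Since E = E° − (0.0592/n)·log Q, log Q = n(E° − E)/0.0592 = 3.885.
For Hg²⁺(aq) + Mg(s) → Hg(l) + Mg²⁺(aq), the reaction quotient is Q = [Mg²⁺(aq)] / [Hg²⁺(aq)].
Isolating [Mg²⁺(aq)] in Q = 10^{3.885} yields log [Mg²⁺(aq)] = 0.376, i.e. 2.4 M.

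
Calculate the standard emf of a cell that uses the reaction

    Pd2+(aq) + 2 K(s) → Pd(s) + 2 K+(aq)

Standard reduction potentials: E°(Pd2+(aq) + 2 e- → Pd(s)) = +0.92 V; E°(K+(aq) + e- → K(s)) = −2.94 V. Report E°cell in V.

+3.86 V

In the reaction as written, Pd2+(aq) is reduced (cathode) and K+(aq) is produced by oxidation at the anode.
E°cell = E°(cathode) − E°(anode) = +0.92 − (−2.94) = +3.86 V.
The positive value indicates the reaction is spontaneous as written.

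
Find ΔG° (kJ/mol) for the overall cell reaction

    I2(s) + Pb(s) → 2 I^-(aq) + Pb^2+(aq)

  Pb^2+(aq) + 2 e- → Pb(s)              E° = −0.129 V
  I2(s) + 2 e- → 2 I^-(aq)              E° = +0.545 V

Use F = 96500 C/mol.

−130 kJ/mol

In the reaction as written I2(s) is reduced, so the I₂/I⁻ couple is the cathode and Pb²⁺/Pb is the anode.
E°cell = +0.545 − (−0.129) = +0.674 V; balancing electrons gives n = 2.
ΔG° = −nFE°cell = −(2)(96500)(+0.674) J/mol = −130 kJ/mol.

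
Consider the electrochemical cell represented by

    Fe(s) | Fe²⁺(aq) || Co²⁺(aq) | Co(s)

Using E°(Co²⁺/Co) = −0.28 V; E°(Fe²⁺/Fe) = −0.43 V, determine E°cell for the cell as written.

+0.15 V

By convention the left-hand electrode in cell notation is the anode (oxidation) and the right-hand electrode is the cathode (reduction).
E°cell = E°(right) − E°(left) = −0.28 − (−0.43) = +0.15 V.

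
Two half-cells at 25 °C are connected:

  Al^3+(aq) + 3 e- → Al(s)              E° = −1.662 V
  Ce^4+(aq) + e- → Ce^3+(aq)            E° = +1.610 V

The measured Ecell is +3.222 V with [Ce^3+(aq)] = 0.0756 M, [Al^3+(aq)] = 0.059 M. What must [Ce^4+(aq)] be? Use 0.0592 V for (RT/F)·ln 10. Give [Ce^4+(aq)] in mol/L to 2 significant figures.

Ce⁴⁺/Ce³⁺ is the cathode (higher E°); E°cell = +1.610 − (−1.662) = +3.272 V with n = 3.
From the Nernst equation, log Q = n(E° − E)/0.0592 = 3·(+3.272 − (+3.222))/0.0592 = 2.534.
The balanced reaction is 3 Ce^4+(aq) + Al(s) → 3 Ce^3+(aq) + Al^3+(aq), so Q = ([Ce^3+(aq)]^3·[Al^3+(aq)]) / [Ce^4+(aq)]^3.
Solving for the unknown gives log [Ce^4+(aq)] = −2.376, so [Ce^4+(aq)] ≈ 0.0042 M.

0.0042 M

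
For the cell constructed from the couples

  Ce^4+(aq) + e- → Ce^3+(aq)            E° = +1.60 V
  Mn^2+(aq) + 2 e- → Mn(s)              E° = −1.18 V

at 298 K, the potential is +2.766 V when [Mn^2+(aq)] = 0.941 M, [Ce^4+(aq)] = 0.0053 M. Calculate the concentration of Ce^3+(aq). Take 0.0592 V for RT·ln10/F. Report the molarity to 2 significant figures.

The Ce⁴⁺/Ce³⁺ couple has the larger reduction potential, so it is the cathode: E°cell = +1.60 − (−1.18) = +2.78 V and n = 2.
Since E = E° − (0.0592/n)·log Q, log Q = n(E° − E)/0.0592 = 0.473.
The balanced reaction is 2 Ce^4+(aq) + Mn(s) → 2 Ce^3+(aq) + Mn^2+(aq), so Q = ([Ce^3+(aq)]^2·[Mn^2+(aq)]) / [Ce^4+(aq)]^2.
Substituting the known concentrations and solving, log [Ce^3+(aq)] = −2.026 and [Ce^3+(aq)] = 0.0094 M.

0.0094 M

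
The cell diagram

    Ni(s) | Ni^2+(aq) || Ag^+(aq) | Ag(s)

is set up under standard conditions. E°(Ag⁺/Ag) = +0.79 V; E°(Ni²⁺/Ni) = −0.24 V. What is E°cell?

By convention the left-hand electrode in cell notation is the anode (oxidation) and the right-hand electrode is the cathode (reduction).
E°cell = E°(right) − E°(left) = +0.79 − (−0.24) = +1.03 V.

+1.03 V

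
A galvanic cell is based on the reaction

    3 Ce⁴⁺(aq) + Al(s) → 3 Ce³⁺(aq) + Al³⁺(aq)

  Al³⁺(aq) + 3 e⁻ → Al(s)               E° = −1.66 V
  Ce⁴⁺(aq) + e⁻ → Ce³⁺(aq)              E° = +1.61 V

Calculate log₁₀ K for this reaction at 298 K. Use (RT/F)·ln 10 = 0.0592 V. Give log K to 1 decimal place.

log K = 165.7

The Ce⁴⁺/Ce³⁺ couple is reduced (cathode); E°cell = +1.61 − (−1.66) = +3.27 V with n = 3.
At equilibrium E = 0, so log K = nE°cell / 0.0592 = (3)(+3.27) / 0.0592 = 165.7.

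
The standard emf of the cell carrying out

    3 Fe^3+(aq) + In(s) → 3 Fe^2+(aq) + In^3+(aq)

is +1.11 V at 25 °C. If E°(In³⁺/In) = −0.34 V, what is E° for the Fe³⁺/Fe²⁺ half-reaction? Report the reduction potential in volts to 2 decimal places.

+0.77 V

In the reaction as written the Fe³⁺/Fe²⁺ couple is reduced (cathode) and In³⁺/In is oxidized (anode), so E°cell = E°(Fe³⁺/Fe²⁺) − E°(In³⁺/In).
E°(Fe³⁺/Fe²⁺) = E°cell + E°(anode) = +1.11 + (−0.34) = +0.77 V.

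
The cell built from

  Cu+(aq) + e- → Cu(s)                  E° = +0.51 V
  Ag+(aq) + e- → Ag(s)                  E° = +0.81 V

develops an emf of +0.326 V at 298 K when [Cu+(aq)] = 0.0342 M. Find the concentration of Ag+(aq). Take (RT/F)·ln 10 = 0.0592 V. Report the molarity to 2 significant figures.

0.094 M

Ag⁺/Ag is the cathode (higher E°); E°cell = +0.81 − (+0.51) = +0.30 V with n = 1.
Rearranging E = E° − (0.0592/n)·log Q gives log Q = 1(+0.30 − (+0.326))/0.0592 = −0.439.
Balancing electrons gives Ag+(aq) + Cu(s) → Ag(s) + Cu+(aq); thus Q = [Cu+(aq)] / [Ag+(aq)].
Isolating [Ag+(aq)] in Q = 10^{−0.439} yields log [Ag+(aq)] = −1.027, i.e. 0.094 M.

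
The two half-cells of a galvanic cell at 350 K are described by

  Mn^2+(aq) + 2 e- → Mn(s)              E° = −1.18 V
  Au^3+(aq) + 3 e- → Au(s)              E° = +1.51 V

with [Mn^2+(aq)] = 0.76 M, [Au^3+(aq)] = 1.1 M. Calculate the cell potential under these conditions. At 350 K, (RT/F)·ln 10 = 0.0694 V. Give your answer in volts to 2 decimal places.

+2.70 V

The Au³⁺/Au couple has the more positive E°, so it is the cathode; Mn²⁺/Mn is the anode.
E°cell = E°cat − E°an = +1.51 − (−1.18) = +2.69 V; n = 6.
The balanced reaction is 2 Au^3+(aq) + 3 Mn(s) → 2 Au(s) + 3 Mn^2+(aq), so Q = [Mn^2+(aq)]^3 / [Au^3+(aq)]^2 = 0.363 and log Q = −0.440.
Applying E = E° − (RT ln10/nF)·log Q gives +2.69 − (0.0694/6)(−0.440) = +2.70 V.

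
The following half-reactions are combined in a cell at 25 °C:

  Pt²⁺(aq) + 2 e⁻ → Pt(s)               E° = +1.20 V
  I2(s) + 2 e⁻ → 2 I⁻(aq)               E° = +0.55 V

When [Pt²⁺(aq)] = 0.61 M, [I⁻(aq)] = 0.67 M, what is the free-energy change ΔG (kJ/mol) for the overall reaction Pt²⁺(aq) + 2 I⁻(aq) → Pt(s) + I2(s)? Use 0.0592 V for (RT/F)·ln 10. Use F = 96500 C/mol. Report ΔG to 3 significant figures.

−122 kJ/mol

With Pt²⁺/Pt reduced at the cathode, E°cell = +1.20 − (+0.55) = +0.65 V and n = 2.
Q = 1 / ([Pt²⁺(aq)]·[I⁻(aq)]^2) = 3.65, so log Q = 0.563 and E = +0.65 − (0.0592/2)(0.563) = +0.6333 V.
ΔG = −nFE = −(2)(96500)(+0.6333) J/mol = −122 kJ/mol.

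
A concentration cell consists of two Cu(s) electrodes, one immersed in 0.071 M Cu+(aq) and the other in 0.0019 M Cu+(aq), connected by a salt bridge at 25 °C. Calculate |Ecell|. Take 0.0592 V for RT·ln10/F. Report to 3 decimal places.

For a concentration cell E°cell = 0, since both electrodes use the same couple.
The compartment with the higher Cu+(aq) concentration (0.071 M) acts as the cathode; ions are reduced there and produced at the dilute (0.0019 M) anode.
With n = 1, Ecell = −(0.0592/1)·log([dilute]/[conc]) = −(0.0592/1)·log(0.0019/0.071) = +0.093 V.

0.093 V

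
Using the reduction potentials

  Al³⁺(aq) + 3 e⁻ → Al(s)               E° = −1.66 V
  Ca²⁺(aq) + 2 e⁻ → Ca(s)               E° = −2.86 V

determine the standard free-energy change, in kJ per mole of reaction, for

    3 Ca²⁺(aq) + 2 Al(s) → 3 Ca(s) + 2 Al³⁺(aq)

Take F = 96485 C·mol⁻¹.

In the reaction as written Ca²⁺(aq) is reduced, so the Ca²⁺/Ca couple is the cathode and Al³⁺/Al is the anode.
E°cell = −2.86 − (−1.66) = −1.20 V; balancing electrons gives n = 6.
ΔG° = −nFE°cell = −(6)(96485)(−1.20) J/mol = +695 kJ/mol.

+695 kJ/mol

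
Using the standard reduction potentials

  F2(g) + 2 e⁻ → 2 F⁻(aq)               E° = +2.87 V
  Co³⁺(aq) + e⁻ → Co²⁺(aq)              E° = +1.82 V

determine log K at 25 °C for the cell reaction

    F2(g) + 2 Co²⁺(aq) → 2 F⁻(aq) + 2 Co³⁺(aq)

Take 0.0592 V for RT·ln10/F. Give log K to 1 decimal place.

The F₂/F⁻ couple is reduced (cathode); E°cell = +2.87 − (+1.82) = +1.05 V with n = 2.
At equilibrium E = 0, so log K = nE°cell / 0.0592 = (2)(+1.05) / 0.0592 = 35.5.

log K = 35.5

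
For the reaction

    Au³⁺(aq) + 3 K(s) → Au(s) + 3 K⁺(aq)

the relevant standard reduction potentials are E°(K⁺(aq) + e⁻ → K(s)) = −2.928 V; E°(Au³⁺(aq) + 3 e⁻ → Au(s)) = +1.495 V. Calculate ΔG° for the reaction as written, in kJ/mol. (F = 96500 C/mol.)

−1280 kJ/mol

In the reaction as written Au³⁺(aq) is reduced, so the Au³⁺/Au couple is the cathode and K⁺/K is the anode.
E°cell = +1.495 − (−2.928) = +4.423 V; balancing electrons gives n = 3.
ΔG° = −nFE°cell = −(3)(96500)(+4.423) J/mol = −1280 kJ/mol.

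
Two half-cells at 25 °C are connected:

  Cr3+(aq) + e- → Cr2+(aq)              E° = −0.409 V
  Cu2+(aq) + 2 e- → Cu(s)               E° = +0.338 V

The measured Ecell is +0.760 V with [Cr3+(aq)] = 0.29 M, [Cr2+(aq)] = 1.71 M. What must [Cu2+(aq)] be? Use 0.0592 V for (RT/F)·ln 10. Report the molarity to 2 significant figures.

0.079 M

The Cu²⁺/Cu couple has the larger reduction potential, so it is the cathode: E°cell = +0.338 − (−0.409) = +0.747 V and n = 2.
Since E = E° − (0.0592/n)·log Q, log Q = n(E° − E)/0.0592 = −0.439.
Balancing electrons gives Cu2+(aq) + 2 Cr2+(aq) → Cu(s) + 2 Cr3+(aq); thus Q = [Cr3+(aq)]^2 / ([Cu2+(aq)]·[Cr2+(aq)]^2).
Substituting the known concentrations and solving, log [Cu2+(aq)] = −1.102 and [Cu2+(aq)] = 0.079 M.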